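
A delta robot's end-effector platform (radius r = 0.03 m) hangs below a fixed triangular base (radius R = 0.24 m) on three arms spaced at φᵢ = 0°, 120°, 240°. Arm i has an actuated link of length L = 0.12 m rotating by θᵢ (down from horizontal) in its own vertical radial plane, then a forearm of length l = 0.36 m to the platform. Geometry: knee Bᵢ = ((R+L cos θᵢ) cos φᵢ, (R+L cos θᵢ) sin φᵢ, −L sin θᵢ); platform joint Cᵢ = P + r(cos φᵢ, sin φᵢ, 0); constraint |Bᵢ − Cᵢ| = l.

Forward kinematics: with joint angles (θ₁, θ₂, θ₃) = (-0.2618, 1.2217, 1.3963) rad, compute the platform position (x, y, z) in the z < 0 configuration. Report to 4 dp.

arm 1 at φ=0.0°: ρ1 = 0.3259;  O1 = (0.3259, 0.0000, 0.0311)
arm 2 at φ=120.0°: ρ2 = 0.2510;  O2 = (-0.1255, 0.2174, -0.1128)
O3 = (0.2308·cos240.0°, 0.2308·sin240.0°, -0.1182) = (-0.1154, -0.1999, -0.1182)
|O₂|²−|O₁|² = -0.0314;  |O₃|²−|O₁|² = -0.0399
plane₁₂: -0.9029x+0.4348y+-0.2876z = -0.0314
Cramer: x(z) = 0.0402-0.3287z;  y(z) = 0.0111-0.0209z
into |P−O₁|² = l²: 1.1085z² + 0.1252z + -0.0469 = 0;  Δ = 0.2235;  z = -0.2697 or 0.1568 → z<0 root = -0.2697
x = 0.1289, y = 0.0168

(0.1289, 0.0168, -0.2697)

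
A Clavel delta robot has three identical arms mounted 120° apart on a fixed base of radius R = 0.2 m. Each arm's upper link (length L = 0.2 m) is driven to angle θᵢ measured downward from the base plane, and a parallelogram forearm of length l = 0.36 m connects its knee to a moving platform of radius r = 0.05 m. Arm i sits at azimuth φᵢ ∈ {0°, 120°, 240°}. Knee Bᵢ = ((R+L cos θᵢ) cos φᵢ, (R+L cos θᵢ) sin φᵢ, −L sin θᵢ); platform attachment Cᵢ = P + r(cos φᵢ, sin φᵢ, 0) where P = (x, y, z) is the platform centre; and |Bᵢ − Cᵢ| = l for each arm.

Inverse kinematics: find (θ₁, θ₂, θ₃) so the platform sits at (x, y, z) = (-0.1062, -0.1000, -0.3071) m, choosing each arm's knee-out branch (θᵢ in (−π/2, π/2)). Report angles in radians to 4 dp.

rotate P by −φ1: (-0.1062, -0.1000, -0.3071)
  A=0.2562, B=-0.3071, C=(l²−L²−A²−y'²−z²)/(2L)=-0.2009
  γ=atan2(-0.3071,0.2562)=-0.8755;  ψ=arccos(-0.5023)=2.0970;  θ1=γ+ψ≈1.2215
rotate P by −φ2: (-0.0335, 0.1420, -0.3071)
  e−x'=0.1835;  (l²−L²−(e−x')²−y'²−z²)/2L = -0.1463
  γ=atan2(-0.3071,0.1835)=-1.0322;  ψ=arccos(-0.4091)=1.9922;  θ2=γ+ψ≈0.9601
rotate P by −φ3: (0.1397, -0.0420, -0.3071)
  A=0.0103, B=-0.3071, C=(l²−L²−A²−y'²−z²)/(2L)=-0.0164
  √(A²+B²)=0.3073;  θ3 = -1.5373+1.6243 ≈ 0.0871

θ₁ = 1.2215, θ₂ = 0.9601, θ₃ = 0.0871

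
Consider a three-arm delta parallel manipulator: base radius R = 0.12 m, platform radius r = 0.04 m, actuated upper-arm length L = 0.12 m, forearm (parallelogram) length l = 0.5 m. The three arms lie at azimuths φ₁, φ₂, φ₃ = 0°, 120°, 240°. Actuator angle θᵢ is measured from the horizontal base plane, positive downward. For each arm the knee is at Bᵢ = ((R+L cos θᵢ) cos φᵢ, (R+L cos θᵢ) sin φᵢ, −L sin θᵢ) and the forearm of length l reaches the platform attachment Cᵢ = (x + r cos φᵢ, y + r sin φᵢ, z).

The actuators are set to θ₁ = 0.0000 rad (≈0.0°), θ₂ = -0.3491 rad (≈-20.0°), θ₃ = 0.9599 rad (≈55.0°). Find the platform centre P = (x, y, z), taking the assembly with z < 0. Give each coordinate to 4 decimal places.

S1 = (0.2000·cos0.0°, 0.2000·sin0.0°, 0.0000) = (0.2000, 0.0000, 0.0000)
φ2=120.0°: virtual centre (-0.0964, 0.1669, 0.0410), radius l
arm 3 at φ=240.0°: (R−r)+L cos θ3 = 0.1488;  S3 = (-0.0744, -0.1289, -0.0983)
subtract pairs → two planes through P
plane₁₂: -0.5928x+0.3339y+0.0821z = -0.0012
Cramer: x(z) = 0.0090-0.1323z;  y(z) = 0.0125-0.4808z
sphere 1 gives Az²+Bz+C=0 with A=1.2487, B=0.0385, C=-0.2134;  B²−4AC=1.0672;  roots -0.4291, 0.3982;  negative root z = -0.4291
x = 0.0658, y = 0.2189

(0.0658, 0.2189, -0.4291)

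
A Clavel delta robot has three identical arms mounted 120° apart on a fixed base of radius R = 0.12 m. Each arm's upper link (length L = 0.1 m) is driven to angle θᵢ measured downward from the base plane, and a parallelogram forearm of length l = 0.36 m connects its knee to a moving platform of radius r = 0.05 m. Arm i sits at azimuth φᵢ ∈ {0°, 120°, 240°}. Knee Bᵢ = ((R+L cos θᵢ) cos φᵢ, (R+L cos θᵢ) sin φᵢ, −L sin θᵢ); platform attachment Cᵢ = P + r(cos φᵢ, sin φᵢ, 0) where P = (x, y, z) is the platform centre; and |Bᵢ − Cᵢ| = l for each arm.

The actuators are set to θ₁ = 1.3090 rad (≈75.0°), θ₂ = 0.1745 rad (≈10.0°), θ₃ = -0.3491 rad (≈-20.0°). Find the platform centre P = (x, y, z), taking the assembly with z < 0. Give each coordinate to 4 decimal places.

(-0.2005, -0.0531, -0.2939)

arm 1 at φ=0.0°: e+L cos θ1 = 0.0959;  O1 = (0.0959, 0.0000, -0.0966)
arm 2 at φ=120.0°: e+L cos θ2 = 0.1685;  O2 = (-0.0842, 0.1459, -0.0174)
φ3=240.0°: virtual centre (-0.0820, -0.1420, 0.0342), radius l
eliminate P² terms by subtracting sphere 1 from 2 and 3
linear system: -0.3602x+0.2918y = 0.0102−0.1585z; -0.3557x+-0.2840y = 0.0095−0.2616z
det = 0.2061;  x = -0.0275+0.5887z,  y = 0.0009+0.1837z
quadratic in z: (1.3803)z²+(0.0482)z+(-0.1050)=0, √Δ=0.7631 → z ∈ {-0.2939, 0.2589}; z = -0.2939 (taking z<0)
x = -0.2005, y = -0.0531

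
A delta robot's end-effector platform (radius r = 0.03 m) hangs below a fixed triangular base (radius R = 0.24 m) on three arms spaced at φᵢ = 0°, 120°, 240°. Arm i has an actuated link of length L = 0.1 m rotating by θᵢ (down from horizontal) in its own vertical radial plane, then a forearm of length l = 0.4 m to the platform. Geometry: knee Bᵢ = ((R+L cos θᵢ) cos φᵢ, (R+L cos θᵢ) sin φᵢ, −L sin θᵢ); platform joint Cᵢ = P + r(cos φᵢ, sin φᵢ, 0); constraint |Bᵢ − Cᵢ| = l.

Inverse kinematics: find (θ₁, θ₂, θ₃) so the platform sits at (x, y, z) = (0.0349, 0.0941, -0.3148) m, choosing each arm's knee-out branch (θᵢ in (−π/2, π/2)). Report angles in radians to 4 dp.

arm 1 (φ=0.0°): x'=0.0349, y'=0.0941
  A cos θ + B sin θ = C:  0.1751·cos θ + -0.3148·sin θ = 0.0569
  θ1 = atan2(B,A) + arccos(C/0.3602) = 0.3489
arm 2 (φ=120.0°): x'=0.0640, y'=-0.0773
  A=0.1460, B=-0.3148, C=(l²−L²−A²−y'²−z²)/(2L)=0.1181
  √(A²+B²)=0.3470;  θ2 = -1.1366+1.2234 ≈ 0.0868
rotate P by −φ3: (-0.0989, -0.0168, -0.3148)
  A cos θ + B sin θ = C:  0.3089·cos θ + -0.3148·sin θ = -0.2241
  γ=atan2(-0.3148,0.3089)=-0.7948;  ψ=arccos(-0.5082)=2.1039;  θ3=γ+ψ≈1.3091

θ₁ = 0.3489, θ₂ = 0.0868, θ₃ = 1.3091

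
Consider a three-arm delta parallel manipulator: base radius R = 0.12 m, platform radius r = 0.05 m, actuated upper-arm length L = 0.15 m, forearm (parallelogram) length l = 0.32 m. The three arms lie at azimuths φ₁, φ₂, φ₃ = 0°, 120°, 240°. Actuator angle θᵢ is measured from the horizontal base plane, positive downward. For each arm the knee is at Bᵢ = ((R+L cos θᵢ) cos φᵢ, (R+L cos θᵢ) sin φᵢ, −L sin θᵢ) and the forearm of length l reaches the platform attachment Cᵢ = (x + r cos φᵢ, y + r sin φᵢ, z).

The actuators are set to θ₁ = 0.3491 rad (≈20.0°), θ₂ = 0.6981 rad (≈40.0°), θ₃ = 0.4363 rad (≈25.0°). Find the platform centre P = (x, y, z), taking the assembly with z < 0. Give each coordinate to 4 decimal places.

φ1=0.0°: virtual centre (0.2110, 0.0000, -0.0513), radius l
φ2=120.0°: virtual centre (-0.0925, 0.1601, -0.0964), radius l
arm 3 at φ=240.0°: (R−r)+L cos θ3 = 0.2059;  O3 = (-0.1030, -0.1784, -0.0634)
|O₂|²−|O₁|² = -0.0036;  |O₃|²−|O₁|² = -0.0007
[-0.6068 0.3203 -0.0902]·P = -0.0036;  [-0.6279 -0.3567 -0.0242]·P = -0.0007
Cramer: x(z) = 0.0037-0.0956z;  y(z) = -0.0045+0.1005z
sphere 1 gives Az²+Bz+C=0 with A=1.0192, B=0.1414, C=-0.0568;  B²−4AC=0.2514;  roots -0.3153, 0.1766;  negative root z = -0.3153
x = 0.0338, y = -0.0362

(0.0338, -0.0362, -0.3153)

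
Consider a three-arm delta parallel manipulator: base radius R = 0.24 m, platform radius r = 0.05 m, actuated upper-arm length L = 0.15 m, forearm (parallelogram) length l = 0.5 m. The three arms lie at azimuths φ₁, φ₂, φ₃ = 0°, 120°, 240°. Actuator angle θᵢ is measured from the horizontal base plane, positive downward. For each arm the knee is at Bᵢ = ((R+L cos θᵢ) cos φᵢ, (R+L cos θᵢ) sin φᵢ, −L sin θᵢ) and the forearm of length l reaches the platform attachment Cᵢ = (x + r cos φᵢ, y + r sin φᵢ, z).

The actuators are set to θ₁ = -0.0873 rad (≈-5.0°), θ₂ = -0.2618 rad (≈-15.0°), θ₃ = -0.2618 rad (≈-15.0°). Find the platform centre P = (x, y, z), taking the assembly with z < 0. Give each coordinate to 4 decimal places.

arm 1 at φ=0.0°: ρ1 = 0.3394;  centre 1 = (0.3394, 0.0000, 0.0131)
φ2=120.0°: virtual centre (-0.1674, 0.2900, 0.0388), radius l
arm 3 at φ=240.0°: ρ3 = 0.3349;  centre 3 = (-0.1674, -0.2900, 0.0388)
subtract pairs → two planes through P
plane₁₂: -1.0137x+0.5800y+0.0515z = -0.0017
det = 1.1760;  x = 0.0017+0.0508z,  y = 0.0000+0.0000z
into |P−centre ₁|² = l²: 1.0026z² + -0.0605z + -0.1358 = 0;  Δ = 0.5481;  z = -0.3391 or 0.3994 → z<0 root = -0.3391
x = -0.0155, y = 0.0000

(-0.0155, 0.0000, -0.3391)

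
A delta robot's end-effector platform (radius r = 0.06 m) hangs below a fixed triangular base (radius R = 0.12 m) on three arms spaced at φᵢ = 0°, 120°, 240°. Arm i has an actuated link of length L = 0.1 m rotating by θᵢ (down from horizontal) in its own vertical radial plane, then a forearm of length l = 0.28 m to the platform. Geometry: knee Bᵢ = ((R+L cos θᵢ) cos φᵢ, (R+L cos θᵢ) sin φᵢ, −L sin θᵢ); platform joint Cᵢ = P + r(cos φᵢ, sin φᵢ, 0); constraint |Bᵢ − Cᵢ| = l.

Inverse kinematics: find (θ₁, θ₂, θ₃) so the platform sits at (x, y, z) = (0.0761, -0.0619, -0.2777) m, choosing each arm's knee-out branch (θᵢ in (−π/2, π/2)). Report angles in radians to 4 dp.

θ₁ = 0.1744, θ₂ = 1.0473, θ₃ = 0.5236

rotate P by −φ1: (0.0761, -0.0619, -0.2777)
  e−x'=-0.0161;  (l²−L²−(e−x')²−y'²−z²)/2L = -0.0640
  √(A²+B²)=0.2782;  θ1 = -1.6287+1.8031 ≈ 0.1744
arm 2 (φ=120.0°): x'=-0.0917, y'=-0.0350
  A cos θ + B sin θ = C:  0.1517·cos θ + -0.2777·sin θ = -0.1647
  θ2 = atan2(B,A) + arccos(C/0.3164) = 1.0473
rotate P by −φ3: (0.0156, 0.0969, -0.2777)
  A cos θ + B sin θ = C:  0.0444·cos θ + -0.2777·sin θ = -0.1004
  γ=atan2(-0.2777,0.0444)=-1.4121;  ψ=arccos(-0.3569)=1.9357;  θ3=γ+ψ≈0.5236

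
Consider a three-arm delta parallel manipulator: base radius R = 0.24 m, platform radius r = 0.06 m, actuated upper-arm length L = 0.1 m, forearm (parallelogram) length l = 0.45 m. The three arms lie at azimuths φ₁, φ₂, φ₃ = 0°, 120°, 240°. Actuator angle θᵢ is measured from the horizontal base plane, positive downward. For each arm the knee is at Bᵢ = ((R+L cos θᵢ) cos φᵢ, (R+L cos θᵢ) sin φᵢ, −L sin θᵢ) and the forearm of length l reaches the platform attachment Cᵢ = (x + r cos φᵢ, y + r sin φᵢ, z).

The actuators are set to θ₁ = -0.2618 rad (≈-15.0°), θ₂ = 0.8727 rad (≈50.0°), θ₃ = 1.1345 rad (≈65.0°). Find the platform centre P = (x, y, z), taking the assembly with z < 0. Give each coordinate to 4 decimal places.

(0.1317, 0.0273, -0.3993)

arm 1 at φ=0.0°: (R−r)+L cos θ1 = 0.2766;  centre 1 = (0.2766, 0.0000, 0.0259)
arm 2 at φ=120.0°: (R−r)+L cos θ2 = 0.2443;  centre 2 = (-0.1221, 0.2115, -0.0766)
arm 3 at φ=240.0°: (R−r)+L cos θ3 = 0.2223;  centre 3 = (-0.1111, -0.1925, -0.0906)
eliminate P² terms by subtracting sphere 1 from 2 and 3
[-0.7975 0.4231 -0.2050]·P = -0.0116;  [-0.7754 -0.3850 -0.2330]·P = -0.0196
det = 0.6351;  x = 0.0201+-0.2795z,  y = 0.0104+-0.0423z
into |P−centre ₁|² = l²: 1.0799z² + 0.0907z + -0.1359 = 0;  Δ = 0.5954;  z = -0.3993 or 0.3152 → z<0 root = -0.3993
x = 0.1317, y = 0.0273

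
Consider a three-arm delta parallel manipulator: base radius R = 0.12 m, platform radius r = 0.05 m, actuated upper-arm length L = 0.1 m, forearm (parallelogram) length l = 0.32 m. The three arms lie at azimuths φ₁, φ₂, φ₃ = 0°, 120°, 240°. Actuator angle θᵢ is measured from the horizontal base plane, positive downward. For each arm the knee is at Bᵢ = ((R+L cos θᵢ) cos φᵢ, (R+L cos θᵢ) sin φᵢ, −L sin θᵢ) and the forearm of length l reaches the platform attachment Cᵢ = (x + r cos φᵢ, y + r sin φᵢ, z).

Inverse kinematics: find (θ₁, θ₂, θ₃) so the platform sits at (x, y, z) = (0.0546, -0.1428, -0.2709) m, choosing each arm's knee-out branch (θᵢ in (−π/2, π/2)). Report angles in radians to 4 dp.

θ₁ = 0.0866, θ₂ = 1.1340, θ₃ = -0.1748

rotate P by −φ1: (0.0546, -0.1428, -0.2709)
  A cos θ + B sin θ = C:  0.0154·cos θ + -0.2709·sin θ = -0.0081
  γ=atan2(-0.2709,0.0154)=-1.5140;  ψ=arccos(-0.0298)=1.6006;  θ1=γ+ψ≈0.0866
rotate P by −φ2: (-0.1510, 0.0241, -0.2709)
  A cos θ + B sin θ = C:  0.2210·cos θ + -0.2709·sin θ = -0.1520
  θ2 = atan2(B,A) + arccos(C/0.3496) = 1.1340
φ3=240.0° → target in arm frame (0.0964, 0.1187)
  e−x'=-0.0264;  (l²−L²−(e−x')²−y'²−z²)/2L = 0.0212
  γ=atan2(-0.2709,-0.0264)=-1.6678;  ψ=arccos(0.0777)=1.4930;  θ3=γ+ψ≈-0.1748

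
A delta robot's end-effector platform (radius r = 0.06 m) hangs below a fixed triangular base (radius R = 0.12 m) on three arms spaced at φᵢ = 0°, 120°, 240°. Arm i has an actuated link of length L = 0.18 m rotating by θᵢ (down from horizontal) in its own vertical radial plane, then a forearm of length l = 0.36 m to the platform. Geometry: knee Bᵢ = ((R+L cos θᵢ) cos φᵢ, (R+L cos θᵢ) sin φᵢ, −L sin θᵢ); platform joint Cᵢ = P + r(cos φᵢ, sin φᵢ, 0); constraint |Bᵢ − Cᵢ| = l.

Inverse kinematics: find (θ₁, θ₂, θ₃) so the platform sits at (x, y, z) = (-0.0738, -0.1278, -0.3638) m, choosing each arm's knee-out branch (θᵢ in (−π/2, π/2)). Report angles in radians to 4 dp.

arm 1 (φ=0.0°): x'=-0.0738, y'=-0.1278
  e−x'=0.1338;  (l²−L²−(e−x')²−y'²−z²)/2L = -0.1927
  γ=atan2(-0.3638,0.1338)=-1.2184;  ψ=arccos(-0.4972)=2.0912;  θ1=γ+ψ≈0.8728
φ2=120.0° → target in arm frame (-0.0738, 0.1278)
  e−x'=0.1338;  (l²−L²−(e−x')²−y'²−z²)/2L = -0.1927
  √(A²+B²)=0.3876;  θ2 = -1.2184+2.0912 ≈ 0.8728
arm 3 (φ=240.0°): x'=0.1476, y'=0.0000
  A cos θ + B sin θ = C:  -0.0876·cos θ + -0.3638·sin θ = -0.1189
  θ3 = atan2(B,A) + arccos(C/0.3742) = 0.0872

θ₁ = 0.8728, θ₂ = 0.8728, θ₃ = 0.0872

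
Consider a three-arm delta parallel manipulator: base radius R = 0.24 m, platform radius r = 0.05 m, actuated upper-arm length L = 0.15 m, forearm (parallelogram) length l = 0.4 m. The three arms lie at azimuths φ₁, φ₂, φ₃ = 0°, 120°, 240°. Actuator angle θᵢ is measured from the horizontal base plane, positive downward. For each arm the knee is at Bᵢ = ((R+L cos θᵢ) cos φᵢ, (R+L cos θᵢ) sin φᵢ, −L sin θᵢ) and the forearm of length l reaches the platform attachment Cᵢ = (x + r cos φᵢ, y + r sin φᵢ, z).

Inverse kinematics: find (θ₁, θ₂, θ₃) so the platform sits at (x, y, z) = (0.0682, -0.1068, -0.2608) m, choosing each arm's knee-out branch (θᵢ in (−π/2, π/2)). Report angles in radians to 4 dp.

φ1=0.0° → target in arm frame (0.0682, -0.1068)
  A=0.1218, B=-0.2608, C=(l²−L²−A²−y'²−z²)/(2L)=0.1441
  γ=atan2(-0.2608,0.1218)=-1.1339;  ψ=arccos(0.5008)=1.0463;  θ1=γ+ψ≈-0.0876
arm 2 (φ=120.0°): x'=-0.1266, y'=-0.0057
  A=0.3166, B=-0.2608, C=(l²−L²−A²−y'²−z²)/(2L)=-0.1026
  √(A²+B²)=0.4102;  θ2 = -0.6891+1.8236 ≈ 1.1345
arm 3 (φ=240.0°): x'=0.0584, y'=0.1125
  A cos θ + B sin θ = C:  0.1316·cos θ + -0.2608·sin θ = 0.1317
  √(A²+B²)=0.2921;  θ3 = -1.1034+1.1030 ≈ -0.0004

θ₁ = -0.0876, θ₂ = 1.1345, θ₃ = -0.0004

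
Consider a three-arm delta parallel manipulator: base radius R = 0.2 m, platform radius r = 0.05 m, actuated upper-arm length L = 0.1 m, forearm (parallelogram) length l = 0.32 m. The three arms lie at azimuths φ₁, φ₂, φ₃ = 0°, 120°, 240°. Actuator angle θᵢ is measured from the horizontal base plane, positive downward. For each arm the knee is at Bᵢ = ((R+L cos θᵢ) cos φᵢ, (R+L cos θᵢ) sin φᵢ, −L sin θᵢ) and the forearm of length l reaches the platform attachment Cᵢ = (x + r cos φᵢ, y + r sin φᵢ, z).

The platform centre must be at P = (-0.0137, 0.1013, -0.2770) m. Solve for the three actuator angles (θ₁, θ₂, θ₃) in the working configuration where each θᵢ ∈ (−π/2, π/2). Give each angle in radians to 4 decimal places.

rotate P by −φ1: (-0.0137, 0.1013, -0.2770)
  A cos θ + B sin θ = C:  0.1637·cos θ + -0.2770·sin θ = -0.1069
  θ1 = atan2(B,A) + arccos(C/0.3218) = 0.8726
arm 2 (φ=120.0°): x'=0.0946, y'=-0.0388
  e−x'=0.0554;  (l²−L²−(e−x')²−y'²−z²)/2L = 0.0555
  √(A²+B²)=0.2825;  θ2 = -1.3733+1.3731 ≈ -0.0002
rotate P by −φ3: (-0.0809, -0.0625, -0.2770)
  e−x'=0.2309;  (l²−L²−(e−x')²−y'²−z²)/2L = -0.2077
  √(A²+B²)=0.3606;  θ3 = -0.8760+2.1846 ≈ 1.3087

θ₁ = 0.8726, θ₂ = -0.0002, θ₃ = 1.3087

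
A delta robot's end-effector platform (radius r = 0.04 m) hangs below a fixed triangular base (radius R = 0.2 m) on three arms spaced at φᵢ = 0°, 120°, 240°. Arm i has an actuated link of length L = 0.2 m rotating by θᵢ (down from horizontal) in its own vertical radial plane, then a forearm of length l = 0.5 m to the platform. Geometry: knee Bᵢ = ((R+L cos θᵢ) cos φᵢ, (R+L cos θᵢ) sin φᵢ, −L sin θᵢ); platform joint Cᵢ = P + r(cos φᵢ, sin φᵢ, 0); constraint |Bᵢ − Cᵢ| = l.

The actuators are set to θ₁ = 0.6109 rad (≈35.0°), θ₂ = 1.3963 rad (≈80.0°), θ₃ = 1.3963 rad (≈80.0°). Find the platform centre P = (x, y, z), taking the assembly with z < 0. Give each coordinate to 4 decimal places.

(0.1639, 0.0000, -0.5885)

arm 1 at φ=0.0°: ρ1 = 0.3238;  O1 = (0.3238, 0.0000, -0.1147)
O2 = (0.1947·cos120.0°, 0.1947·sin120.0°, -0.1970) = (-0.0974, 0.1686, -0.1970)
arm 3 at φ=240.0°: ρ3 = 0.1947;  O3 = (-0.0974, -0.1686, -0.1970)
eliminate P² terms by subtracting sphere 1 from 2 and 3
plane₁₂: -0.8424x+0.3373y+-0.1645z = -0.0413
det = 0.5682;  x = 0.0490+-0.1953z,  y = 0.0000+0.0000z
quadratic in z: (1.0381)z²+(0.3368)z+(-0.1613)=0, √Δ=0.8851 → z ∈ {-0.5885, 0.2641}; z = -0.5885 (taking z<0)
x = 0.1639, y = 0.0000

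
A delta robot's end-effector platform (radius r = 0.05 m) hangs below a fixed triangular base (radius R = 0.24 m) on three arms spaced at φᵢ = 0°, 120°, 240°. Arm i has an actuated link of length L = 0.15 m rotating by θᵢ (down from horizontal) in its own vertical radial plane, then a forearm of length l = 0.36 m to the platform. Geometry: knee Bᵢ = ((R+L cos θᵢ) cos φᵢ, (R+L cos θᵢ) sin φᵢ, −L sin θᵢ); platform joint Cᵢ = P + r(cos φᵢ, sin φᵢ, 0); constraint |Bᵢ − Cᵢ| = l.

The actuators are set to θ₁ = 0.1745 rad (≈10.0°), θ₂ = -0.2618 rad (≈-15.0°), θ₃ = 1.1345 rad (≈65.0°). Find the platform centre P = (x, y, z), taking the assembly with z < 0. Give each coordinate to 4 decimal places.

φ1=0.0°: virtual centre (0.3377, 0.0000, -0.0260), radius l
arm 2 at φ=120.0°: e+L cos θ2 = 0.3349;  O2 = (-0.1674, 0.2900, 0.0388)
arm 3 at φ=240.0°: e+L cos θ3 = 0.2534;  O3 = (-0.1267, -0.2194, -0.1359)
|O₂|²−|O₁|² = -0.0011;  |O₃|²−|O₁|² = -0.0320
linear system: -1.0103x+0.5800y = -0.0011−0.1297z; -0.9288x+-0.4389y = -0.0320−-0.2198z
Cramer: x(z) = 0.0194-0.0718z;  y(z) = 0.0319-0.3488z
into |P−O₁|² = l²: 1.1268z² + 0.0755z + -0.0266 = 0;  Δ = 0.1255;  z = -0.1907 or 0.1237 → z<0 root = -0.1907
x = 0.0331, y = 0.0985

(0.0331, 0.0985, -0.1907)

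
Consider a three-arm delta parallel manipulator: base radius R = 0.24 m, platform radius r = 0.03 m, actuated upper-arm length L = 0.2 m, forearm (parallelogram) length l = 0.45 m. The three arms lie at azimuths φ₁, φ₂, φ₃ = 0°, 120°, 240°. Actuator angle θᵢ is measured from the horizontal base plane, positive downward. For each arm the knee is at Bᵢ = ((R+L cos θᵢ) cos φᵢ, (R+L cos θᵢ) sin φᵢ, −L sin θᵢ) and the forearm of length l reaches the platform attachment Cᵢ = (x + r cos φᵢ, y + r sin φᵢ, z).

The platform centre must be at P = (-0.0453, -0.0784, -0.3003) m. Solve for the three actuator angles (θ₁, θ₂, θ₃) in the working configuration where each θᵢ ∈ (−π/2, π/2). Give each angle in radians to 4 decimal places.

θ₁ = 0.6983, θ₂ = 0.6980, θ₃ = -0.0871

arm 1 (φ=0.0°): x'=-0.0453, y'=-0.0784
  A cos θ + B sin θ = C:  0.2553·cos θ + -0.3003·sin θ = 0.0025
  γ=atan2(-0.3003,0.2553)=-0.8662;  ψ=arccos(0.0063)=1.5645;  θ1=γ+ψ≈0.6983
φ2=120.0° → target in arm frame (-0.0452, 0.0784)
  A cos θ + B sin θ = C:  0.2552·cos θ + -0.3003·sin θ = 0.0025
  √(A²+B²)=0.3941;  θ2 = -0.8663+1.5643 ≈ 0.6980
arm 3 (φ=240.0°): x'=0.0905, y'=0.0000
  A=0.1195, B=-0.3003, C=(l²−L²−A²−y'²−z²)/(2L)=0.1451
  √(A²+B²)=0.3232;  θ3 = -1.1922+1.1051 ≈ -0.0871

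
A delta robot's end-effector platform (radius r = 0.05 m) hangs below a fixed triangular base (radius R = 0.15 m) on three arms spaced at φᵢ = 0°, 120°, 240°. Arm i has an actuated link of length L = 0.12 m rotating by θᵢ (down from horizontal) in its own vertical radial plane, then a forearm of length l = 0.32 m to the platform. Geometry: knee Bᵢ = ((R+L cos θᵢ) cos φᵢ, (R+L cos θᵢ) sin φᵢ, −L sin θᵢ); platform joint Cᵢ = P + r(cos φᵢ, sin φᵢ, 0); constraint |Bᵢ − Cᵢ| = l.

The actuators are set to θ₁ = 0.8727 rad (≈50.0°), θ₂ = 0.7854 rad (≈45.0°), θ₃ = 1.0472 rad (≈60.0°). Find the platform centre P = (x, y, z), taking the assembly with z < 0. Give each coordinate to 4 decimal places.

O1 = (0.1771·cos0.0°, 0.1771·sin0.0°, -0.0919) = (0.1771, 0.0000, -0.0919)
O2 = (0.1849·cos120.0°, 0.1849·sin120.0°, -0.0849) = (-0.0924, 0.1601, -0.0849)
φ3=240.0°: virtual centre (-0.0800, -0.1386, -0.1039), radius l
eliminate P² terms by subtracting sphere 1 from 2 and 3
linear system: -0.5391x+0.3202y = 0.0015−0.0142z; -0.5143x+-0.2771y = -0.0034−-0.0240z
det = 0.3141;  x = 0.0021+-0.0120z,  y = 0.0084+-0.0644z
quadratic in z: (1.0043)z²+(0.1870)z+(-0.0633)=0, √Δ=0.5376 → z ∈ {-0.3608, 0.1746}; z = -0.3608 (taking z<0)
x = 0.0064, y = 0.0316

(0.0064, 0.0316, -0.3608)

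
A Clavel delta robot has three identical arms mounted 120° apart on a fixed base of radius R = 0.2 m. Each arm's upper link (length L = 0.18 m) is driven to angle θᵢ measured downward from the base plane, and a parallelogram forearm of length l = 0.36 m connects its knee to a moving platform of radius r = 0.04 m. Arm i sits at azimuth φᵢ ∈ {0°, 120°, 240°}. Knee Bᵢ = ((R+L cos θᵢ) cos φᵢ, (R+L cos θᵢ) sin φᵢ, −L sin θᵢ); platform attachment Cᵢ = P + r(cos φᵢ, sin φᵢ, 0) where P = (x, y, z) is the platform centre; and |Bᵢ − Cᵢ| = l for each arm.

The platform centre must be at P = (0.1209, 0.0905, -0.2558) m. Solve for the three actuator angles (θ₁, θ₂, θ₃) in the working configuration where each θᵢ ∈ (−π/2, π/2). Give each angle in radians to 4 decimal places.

arm 1 (φ=0.0°): x'=0.1209, y'=0.0905
  A=0.0391, B=-0.2558, C=(l²−L²−A²−y'²−z²)/(2L)=0.0612
  √(A²+B²)=0.2588;  θ1 = -1.4191+1.3319 ≈ -0.0873
arm 2 (φ=120.0°): x'=0.0179, y'=-0.1500
  A cos θ + B sin θ = C:  0.1421·cos θ + -0.2558·sin θ = -0.0303
  θ2 = atan2(B,A) + arccos(C/0.2926) = 0.6107
rotate P by −φ3: (-0.1388, 0.0595, -0.2558)
  e−x'=0.2988;  (l²−L²−(e−x')²−y'²−z²)/2L = -0.1696
  θ3 = atan2(B,A) + arccos(C/0.3934) = 1.3087

θ₁ = -0.0873, θ₂ = 0.6107, θ₃ = 1.3087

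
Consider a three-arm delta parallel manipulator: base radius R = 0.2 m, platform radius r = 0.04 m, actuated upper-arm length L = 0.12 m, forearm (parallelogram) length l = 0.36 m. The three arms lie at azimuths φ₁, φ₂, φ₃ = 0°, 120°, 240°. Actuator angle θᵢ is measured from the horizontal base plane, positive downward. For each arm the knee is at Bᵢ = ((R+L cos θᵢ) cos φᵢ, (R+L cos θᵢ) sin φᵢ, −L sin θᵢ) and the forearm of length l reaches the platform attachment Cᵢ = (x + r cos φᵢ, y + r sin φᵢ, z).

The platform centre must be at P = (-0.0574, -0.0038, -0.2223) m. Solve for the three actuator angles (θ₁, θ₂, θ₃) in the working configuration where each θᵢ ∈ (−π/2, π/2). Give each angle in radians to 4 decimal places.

θ₁ = 0.5237, θ₂ = -0.2617, θ₃ = -0.3489

rotate P by −φ1: (-0.0574, -0.0038, -0.2223)
  A=0.2174, B=-0.2223, C=(l²−L²−A²−y'²−z²)/(2L)=0.0771
  √(A²+B²)=0.3109;  θ1 = -0.7965+1.3202 ≈ 0.5237
rotate P by −φ2: (0.0254, 0.0516, -0.2223)
  A cos θ + B sin θ = C:  0.1346·cos θ + -0.2223·sin θ = 0.1875
  √(A²+B²)=0.2599;  θ2 = -1.0264+0.7647 ≈ -0.2617
φ3=240.0° → target in arm frame (0.0320, -0.0478)
  A cos θ + B sin θ = C:  0.1280·cos θ + -0.2223·sin θ = 0.1963
  √(A²+B²)=0.2565;  θ3 = -1.0483+0.6994 ≈ -0.3489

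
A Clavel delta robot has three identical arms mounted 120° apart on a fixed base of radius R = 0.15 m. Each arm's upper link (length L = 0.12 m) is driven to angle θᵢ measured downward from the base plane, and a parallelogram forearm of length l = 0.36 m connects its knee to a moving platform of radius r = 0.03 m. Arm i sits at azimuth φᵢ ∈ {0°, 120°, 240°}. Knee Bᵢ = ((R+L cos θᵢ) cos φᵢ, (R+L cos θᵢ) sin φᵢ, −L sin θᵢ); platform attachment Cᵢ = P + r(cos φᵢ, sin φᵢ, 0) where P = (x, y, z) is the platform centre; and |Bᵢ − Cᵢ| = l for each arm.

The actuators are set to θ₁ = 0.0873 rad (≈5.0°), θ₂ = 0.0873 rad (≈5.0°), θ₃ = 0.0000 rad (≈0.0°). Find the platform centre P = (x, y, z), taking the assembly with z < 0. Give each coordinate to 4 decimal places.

O1 = (0.2395·cos0.0°, 0.2395·sin0.0°, -0.0105) = (0.2395, 0.0000, -0.0105)
O2 = (0.2395·cos120.0°, 0.2395·sin120.0°, -0.0105) = (-0.1198, 0.2075, -0.0105)
arm 3 at φ=240.0°: ρ3 = 0.2400;  O3 = (-0.1200, -0.2078, 0.0000)
|O₂|²−|O₁|² = 0.0000;  |O₃|²−|O₁|² = 0.0001
linear system: -0.7186x+0.4149y = 0.0000−0.0000z; -0.7191x+-0.4157y = 0.0001−0.0209z
Cramer: x(z) = -0.0001+0.0145z;  y(z) = -0.0001+0.0252z
sphere 1 gives Az²+Bz+C=0 with A=1.0008, B=0.0140, C=-0.0721;  B²−4AC=0.2887;  roots -0.2754, 0.2615;  negative root z = -0.2754
x = -0.0041, y = -0.0071

(-0.0041, -0.0071, -0.2754)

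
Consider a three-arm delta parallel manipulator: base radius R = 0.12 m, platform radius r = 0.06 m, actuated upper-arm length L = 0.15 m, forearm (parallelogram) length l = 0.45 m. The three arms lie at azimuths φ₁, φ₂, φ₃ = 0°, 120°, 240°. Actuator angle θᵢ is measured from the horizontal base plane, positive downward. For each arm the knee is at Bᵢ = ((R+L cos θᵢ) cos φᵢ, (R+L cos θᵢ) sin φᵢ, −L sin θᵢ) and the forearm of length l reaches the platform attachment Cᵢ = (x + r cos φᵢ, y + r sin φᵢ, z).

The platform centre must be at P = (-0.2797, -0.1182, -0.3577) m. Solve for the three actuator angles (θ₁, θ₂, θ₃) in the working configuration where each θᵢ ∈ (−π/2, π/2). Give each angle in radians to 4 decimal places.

θ₁ = 1.3093, θ₂ = 0.4366, θ₃ = -0.3489

rotate P by −φ1: (-0.2797, -0.1182, -0.3577)
  A cos θ + B sin θ = C:  0.3397·cos θ + -0.3577·sin θ = -0.2577
  γ=atan2(-0.3577,0.3397)=-0.8112;  ψ=arccos(-0.5224)=2.1205;  θ1=γ+ψ≈1.3093
rotate P by −φ2: (0.0375, 0.3013, -0.3577)
  e−x'=0.0225;  (l²−L²−(e−x')²−y'²−z²)/2L = -0.1308
  γ=atan2(-0.3577,0.0225)=-1.5079;  ψ=arccos(-0.3651)=1.9445;  θ2=γ+ψ≈0.4366
rotate P by −φ3: (0.2422, -0.1831, -0.3577)
  e−x'=-0.1822;  (l²−L²−(e−x')²−y'²−z²)/2L = -0.0490
  γ=atan2(-0.3577,-0.1822)=-2.0419;  ψ=arccos(-0.1220)=1.6931;  θ3=γ+ψ≈-0.3489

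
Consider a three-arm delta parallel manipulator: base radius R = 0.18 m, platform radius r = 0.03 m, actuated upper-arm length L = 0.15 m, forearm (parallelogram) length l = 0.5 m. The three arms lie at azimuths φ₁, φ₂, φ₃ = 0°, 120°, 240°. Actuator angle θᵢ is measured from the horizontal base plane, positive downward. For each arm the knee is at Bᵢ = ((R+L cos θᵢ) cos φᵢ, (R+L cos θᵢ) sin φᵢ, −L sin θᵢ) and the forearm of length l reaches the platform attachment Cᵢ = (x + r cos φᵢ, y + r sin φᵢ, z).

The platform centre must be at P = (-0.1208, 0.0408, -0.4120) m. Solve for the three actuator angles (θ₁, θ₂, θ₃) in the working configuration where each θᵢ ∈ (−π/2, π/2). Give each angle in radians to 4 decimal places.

θ₁ = 0.6983, θ₂ = -0.2618, θ₃ = 0.0876

arm 1 (φ=0.0°): x'=-0.1208, y'=0.0408
  A=0.2708, B=-0.4120, C=(l²−L²−A²−y'²−z²)/(2L)=-0.0575
  √(A²+B²)=0.4930;  θ1 = -0.9893+1.6876 ≈ 0.6983
arm 2 (φ=120.0°): x'=0.0957, y'=0.0842
  e−x'=0.0543;  (l²−L²−(e−x')²−y'²−z²)/2L = 0.1591
  γ=atan2(-0.4120,0.0543)=-1.4398;  ψ=arccos(0.3828)=1.1780;  θ2=γ+ψ≈-0.2618
φ3=240.0° → target in arm frame (0.0251, -0.1250)
  e−x'=0.1249;  (l²−L²−(e−x')²−y'²−z²)/2L = 0.0884
  γ=atan2(-0.4120,0.1249)=-1.2764;  ψ=arccos(0.2053)=1.3640;  θ3=γ+ψ≈0.0876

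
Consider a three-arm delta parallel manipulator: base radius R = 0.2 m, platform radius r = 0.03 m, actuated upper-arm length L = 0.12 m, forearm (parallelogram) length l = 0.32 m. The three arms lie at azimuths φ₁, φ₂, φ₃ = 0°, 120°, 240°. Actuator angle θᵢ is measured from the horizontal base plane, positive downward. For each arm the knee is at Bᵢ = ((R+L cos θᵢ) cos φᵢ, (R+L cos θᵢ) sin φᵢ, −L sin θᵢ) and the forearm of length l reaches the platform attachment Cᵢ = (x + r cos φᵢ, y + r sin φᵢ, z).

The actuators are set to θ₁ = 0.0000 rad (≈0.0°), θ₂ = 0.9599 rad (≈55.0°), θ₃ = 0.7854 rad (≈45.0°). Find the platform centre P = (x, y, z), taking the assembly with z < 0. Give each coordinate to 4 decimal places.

arm 1 at φ=0.0°: (R−r)+L cos θ1 = 0.2900;  S1 = (0.2900, 0.0000, 0.0000)
arm 2 at φ=120.0°: (R−r)+L cos θ2 = 0.2388;  S2 = (-0.1194, 0.2068, -0.0983)
arm 3 at φ=240.0°: (R−r)+L cos θ3 = 0.2549;  S3 = (-0.1274, -0.2207, -0.0849)
eliminate P² terms by subtracting sphere 1 from 2 and 3
plane₁₂: -0.8188x+0.4137y+-0.1966z = -0.0174
Cramer: x(z) = 0.0179-0.2221z;  y(z) = -0.0067+0.0356z
sphere 1 gives Az²+Bz+C=0 with A=1.0506, B=0.1204, C=-0.0283;  B²−4AC=0.1334;  roots -0.2311, 0.1165;  negative root z = -0.2311
x = 0.0692, y = -0.0149

(0.0692, -0.0149, -0.2311)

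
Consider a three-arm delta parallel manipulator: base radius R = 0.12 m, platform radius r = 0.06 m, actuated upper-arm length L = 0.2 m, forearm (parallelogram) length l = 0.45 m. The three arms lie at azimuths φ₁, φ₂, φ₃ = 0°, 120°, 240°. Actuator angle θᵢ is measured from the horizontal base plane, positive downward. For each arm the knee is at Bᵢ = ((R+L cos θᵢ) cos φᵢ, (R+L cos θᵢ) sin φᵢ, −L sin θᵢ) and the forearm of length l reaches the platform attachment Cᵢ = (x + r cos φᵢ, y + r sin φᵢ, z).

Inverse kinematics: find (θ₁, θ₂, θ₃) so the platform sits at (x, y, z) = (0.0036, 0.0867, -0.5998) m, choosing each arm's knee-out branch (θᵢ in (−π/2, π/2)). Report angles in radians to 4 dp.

θ₁ = 1.1349, θ₂ = 0.9601, θ₃ = 1.3094

arm 1 (φ=0.0°): x'=0.0036, y'=0.0867
  e−x'=0.0564;  (l²−L²−(e−x')²−y'²−z²)/2L = -0.5199
  √(A²+B²)=0.6024;  θ1 = -1.4770+2.6119 ≈ 1.1349
φ2=120.0° → target in arm frame (0.0733, -0.0465)
  A=-0.0133, B=-0.5998, C=(l²−L²−A²−y'²−z²)/(2L)=-0.4990
  γ=atan2(-0.5998,-0.0133)=-1.5929;  ψ=arccos(-0.8317)=2.5530;  θ2=γ+ψ≈0.9601
φ3=240.0° → target in arm frame (-0.0769, -0.0402)
  A cos θ + B sin θ = C:  0.1369·cos θ + -0.5998·sin θ = -0.5440
  θ3 = atan2(B,A) + arccos(C/0.6152) = 1.3094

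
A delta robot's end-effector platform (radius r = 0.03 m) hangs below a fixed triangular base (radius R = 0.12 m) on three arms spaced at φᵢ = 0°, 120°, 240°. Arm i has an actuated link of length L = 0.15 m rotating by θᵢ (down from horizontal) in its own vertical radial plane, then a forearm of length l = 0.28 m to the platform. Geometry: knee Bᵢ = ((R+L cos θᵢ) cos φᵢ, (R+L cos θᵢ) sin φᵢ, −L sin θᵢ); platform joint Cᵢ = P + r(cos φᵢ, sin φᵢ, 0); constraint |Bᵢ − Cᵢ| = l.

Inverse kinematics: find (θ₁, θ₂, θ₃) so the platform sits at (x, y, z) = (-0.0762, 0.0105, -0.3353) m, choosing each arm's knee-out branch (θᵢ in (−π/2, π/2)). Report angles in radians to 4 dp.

rotate P by −φ1: (-0.0762, 0.0105, -0.3353)
  A=0.1662, B=-0.3353, C=(l²−L²−A²−y'²−z²)/(2L)=-0.2809
  √(A²+B²)=0.3742;  θ1 = -1.1106+2.4196 ≈ 1.3090
φ2=120.0° → target in arm frame (0.0472, 0.0607)
  A cos θ + B sin θ = C:  0.0428·cos θ + -0.3353·sin θ = -0.2068
  θ2 = atan2(B,A) + arccos(C/0.3380) = 0.7854
rotate P by −φ3: (0.0290, -0.0712, -0.3353)
  e−x'=0.0610;  (l²−L²−(e−x')²−y'²−z²)/2L = -0.2177
  θ3 = atan2(B,A) + arccos(C/0.3408) = 0.8730

θ₁ = 1.3090, θ₂ = 0.7854, θ₃ = 0.8730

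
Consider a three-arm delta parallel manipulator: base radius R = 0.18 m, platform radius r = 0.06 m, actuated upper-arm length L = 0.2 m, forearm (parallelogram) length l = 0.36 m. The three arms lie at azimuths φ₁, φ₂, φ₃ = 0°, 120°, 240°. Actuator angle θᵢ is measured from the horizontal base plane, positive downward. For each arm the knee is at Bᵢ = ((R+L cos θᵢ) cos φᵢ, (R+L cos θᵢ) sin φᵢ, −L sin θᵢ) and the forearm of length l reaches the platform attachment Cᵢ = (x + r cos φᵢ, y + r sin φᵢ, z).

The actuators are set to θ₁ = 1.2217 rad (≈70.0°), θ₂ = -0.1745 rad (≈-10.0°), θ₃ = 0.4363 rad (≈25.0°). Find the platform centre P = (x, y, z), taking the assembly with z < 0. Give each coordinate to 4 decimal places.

(-0.1611, 0.0574, -0.2524)

φ1=0.0°: virtual centre (0.1884, 0.0000, -0.1879), radius l
centre 2 = (0.3170·cos120.0°, 0.3170·sin120.0°, 0.0347) = (-0.1585, 0.2745, 0.0347)
centre 3 = (0.3013·cos240.0°, 0.3013·sin240.0°, -0.0845) = (-0.1506, -0.2609, -0.0845)
eliminate P² terms by subtracting sphere 1 from 2 and 3
[-0.6938 0.5490 0.4453]·P = 0.0309;  [-0.6781 -0.5218 0.2068]·P = 0.0271
det = 0.7343;  x = -0.0422+0.4711z,  y = 0.0029+-0.2158z
sphere 1 gives Az²+Bz+C=0 with A=1.2685, B=0.1574, C=-0.0411;  B²−4AC=0.2333;  roots -0.2524, 0.1284;  negative root z = -0.2524
x = -0.1611, y = 0.0574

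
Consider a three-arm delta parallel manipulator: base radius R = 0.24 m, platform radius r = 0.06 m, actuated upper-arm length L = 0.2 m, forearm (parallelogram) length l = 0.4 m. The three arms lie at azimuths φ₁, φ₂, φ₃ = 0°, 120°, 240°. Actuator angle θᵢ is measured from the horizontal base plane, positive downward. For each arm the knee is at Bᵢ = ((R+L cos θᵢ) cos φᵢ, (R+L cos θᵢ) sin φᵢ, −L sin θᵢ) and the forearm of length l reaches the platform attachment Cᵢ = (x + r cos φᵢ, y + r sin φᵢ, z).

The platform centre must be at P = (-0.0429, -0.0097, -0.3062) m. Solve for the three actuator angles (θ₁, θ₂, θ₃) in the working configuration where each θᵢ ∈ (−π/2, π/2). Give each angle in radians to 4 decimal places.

φ1=0.0° → target in arm frame (-0.0429, -0.0097)
  A cos θ + B sin θ = C:  0.2229·cos θ + -0.3062·sin θ = -0.0588
  γ=atan2(-0.3062,0.2229)=-0.9416;  ψ=arccos(-0.1554)=1.7268;  θ1=γ+ψ≈0.7852
arm 2 (φ=120.0°): x'=0.0130, y'=0.0420
  A=0.1670, B=-0.3062, C=(l²−L²−A²−y'²−z²)/(2L)=-0.0085
  θ2 = atan2(B,A) + arccos(C/0.3488) = 0.5235
φ3=240.0° → target in arm frame (0.0299, -0.0323)
  A cos θ + B sin θ = C:  0.1501·cos θ + -0.3062·sin θ = 0.0066
  θ3 = atan2(B,A) + arccos(C/0.3410) = 0.4365

θ₁ = 0.7852, θ₂ = 0.5235, θ₃ = 0.4365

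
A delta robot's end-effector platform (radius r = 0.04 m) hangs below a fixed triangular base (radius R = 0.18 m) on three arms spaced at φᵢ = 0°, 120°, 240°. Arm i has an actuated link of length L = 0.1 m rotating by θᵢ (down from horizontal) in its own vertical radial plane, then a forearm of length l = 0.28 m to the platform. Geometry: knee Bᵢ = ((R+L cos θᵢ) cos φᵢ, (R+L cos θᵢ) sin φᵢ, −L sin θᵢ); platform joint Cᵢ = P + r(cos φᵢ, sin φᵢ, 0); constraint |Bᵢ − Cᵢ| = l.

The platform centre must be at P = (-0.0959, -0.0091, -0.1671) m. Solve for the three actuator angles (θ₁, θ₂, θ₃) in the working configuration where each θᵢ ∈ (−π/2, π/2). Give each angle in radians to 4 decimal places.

θ₁ = 1.2215, θ₂ = -0.0871, θ₃ = -0.3484

φ1=0.0° → target in arm frame (-0.0959, -0.0091)
  e−x'=0.2359;  (l²−L²−(e−x')²−y'²−z²)/2L = -0.0763
  γ=atan2(-0.1671,0.2359)=-0.6163;  ψ=arccos(-0.2638)=1.8378;  θ1=γ+ψ≈1.2215
arm 2 (φ=120.0°): x'=0.0401, y'=0.0876
  A cos θ + B sin θ = C:  0.0999·cos θ + -0.1671·sin θ = 0.1141
  √(A²+B²)=0.1947;  θ2 = -1.0318+0.9447 ≈ -0.0871
φ3=240.0° → target in arm frame (0.0558, -0.0785)
  A cos θ + B sin θ = C:  0.0842·cos θ + -0.1671·sin θ = 0.1362
  √(A²+B²)=0.1871;  θ3 = -1.1042+0.7558 ≈ -0.3484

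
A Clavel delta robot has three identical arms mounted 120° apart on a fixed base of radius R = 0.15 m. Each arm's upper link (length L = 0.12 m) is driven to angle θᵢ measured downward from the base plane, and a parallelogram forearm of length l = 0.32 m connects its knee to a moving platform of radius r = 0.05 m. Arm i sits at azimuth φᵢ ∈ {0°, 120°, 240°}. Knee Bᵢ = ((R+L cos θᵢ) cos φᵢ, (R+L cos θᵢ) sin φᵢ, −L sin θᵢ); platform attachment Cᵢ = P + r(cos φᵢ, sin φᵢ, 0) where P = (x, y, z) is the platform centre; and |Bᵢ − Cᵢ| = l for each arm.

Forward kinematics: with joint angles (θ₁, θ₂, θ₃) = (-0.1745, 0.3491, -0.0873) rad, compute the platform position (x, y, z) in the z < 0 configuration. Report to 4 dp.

(0.0268, -0.0342, -0.2333)

S1 = (0.2182·cos0.0°, 0.2182·sin0.0°, 0.0208) = (0.2182, 0.0000, 0.0208)
S2 = (0.2128·cos120.0°, 0.2128·sin120.0°, -0.0410) = (-0.1064, 0.1843, -0.0410)
arm 3 at φ=240.0°: e+L cos θ3 = 0.2195;  S3 = (-0.1098, -0.1901, 0.0105)
|S₂|²−|S₁|² = -0.0011;  |S₃|²−|S₁|² = 0.0003
linear system: -0.6491x+0.3685y = -0.0011−-0.1238z; -0.6559x+-0.3803y = 0.0003−-0.0207z
Cramer: x(z) = 0.0006-0.1120z;  y(z) = -0.0018+0.1386z
quadratic in z: (1.0317)z²+(0.0065)z+(-0.0546)=0, √Δ=0.4749 → z ∈ {-0.2333, 0.2270}; z = -0.2333 (taking z<0)
x = 0.0268, y = -0.0342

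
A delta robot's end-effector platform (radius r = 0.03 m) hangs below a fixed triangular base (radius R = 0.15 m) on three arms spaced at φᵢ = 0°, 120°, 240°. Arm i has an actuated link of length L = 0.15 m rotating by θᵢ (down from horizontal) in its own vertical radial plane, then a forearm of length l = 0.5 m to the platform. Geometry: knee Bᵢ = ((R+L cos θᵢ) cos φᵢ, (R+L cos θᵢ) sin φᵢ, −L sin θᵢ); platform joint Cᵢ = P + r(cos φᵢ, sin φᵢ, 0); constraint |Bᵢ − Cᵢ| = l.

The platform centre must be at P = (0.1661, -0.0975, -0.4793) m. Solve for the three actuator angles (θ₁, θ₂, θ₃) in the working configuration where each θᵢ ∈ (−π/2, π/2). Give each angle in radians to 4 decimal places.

arm 1 (φ=0.0°): x'=0.1661, y'=-0.0975
  A cos θ + B sin θ = C:  -0.0461·cos θ + -0.4793·sin θ = -0.0462
  θ1 = atan2(B,A) + arccos(C/0.4815) = 0.0002
rotate P by −φ2: (-0.1675, -0.0951, -0.4793)
  e−x'=0.2875;  (l²−L²−(e−x')²−y'²−z²)/2L = -0.3131
  θ2 = atan2(B,A) + arccos(C/0.5589) = 1.1348
φ3=240.0° → target in arm frame (0.0014, 0.1926)
  e−x'=0.1186;  (l²−L²−(e−x')²−y'²−z²)/2L = -0.1780
  γ=atan2(-0.4793,0.1186)=-1.3282;  ψ=arccos(-0.3604)=1.9395;  θ3=γ+ψ≈0.6113

θ₁ = 0.0002, θ₂ = 1.1348, θ₃ = 0.6113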